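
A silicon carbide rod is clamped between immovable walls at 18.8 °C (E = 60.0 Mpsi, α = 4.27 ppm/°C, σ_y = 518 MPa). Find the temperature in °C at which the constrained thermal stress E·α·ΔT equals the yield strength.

312 °C

E = 60.0 Mpsi = 413.7 GPa.
E·α·ΔT = 518.0 MPa ⇒ ΔT = 518.0 / (413.7×10³ × 4.27×10⁻⁶) = 293.2 K.
T = 18.8 + 293.2 = 312.0 °C.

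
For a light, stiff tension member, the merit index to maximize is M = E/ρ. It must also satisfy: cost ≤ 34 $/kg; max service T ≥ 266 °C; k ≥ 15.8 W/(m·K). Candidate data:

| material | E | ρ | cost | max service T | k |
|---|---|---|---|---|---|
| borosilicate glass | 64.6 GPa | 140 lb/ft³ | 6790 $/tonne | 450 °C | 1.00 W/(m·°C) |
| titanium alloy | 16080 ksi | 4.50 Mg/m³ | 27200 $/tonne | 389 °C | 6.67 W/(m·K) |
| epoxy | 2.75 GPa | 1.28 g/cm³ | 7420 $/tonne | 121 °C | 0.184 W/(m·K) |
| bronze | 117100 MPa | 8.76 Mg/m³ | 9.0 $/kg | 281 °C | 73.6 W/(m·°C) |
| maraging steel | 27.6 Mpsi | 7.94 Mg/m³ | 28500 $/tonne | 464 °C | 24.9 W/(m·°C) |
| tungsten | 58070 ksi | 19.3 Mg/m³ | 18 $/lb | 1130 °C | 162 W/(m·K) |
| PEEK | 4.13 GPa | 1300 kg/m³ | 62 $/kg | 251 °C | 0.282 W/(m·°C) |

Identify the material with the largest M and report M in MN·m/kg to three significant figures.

maraging steel, M = 24.0 MN·m/kg

Screen on constraints: cost ≤ 34 $/kg; max service T ≥ 266 °C; k ≥ 15.8 W/(m·K). Survivors: bronze, maraging steel.
After converting to SI:
  bronze: E = 117.1 GPa, ρ = 8760 kg/m³
  maraging steel: E = 190.3 GPa, ρ = 7940 kg/m³
  maraging steel: M = 24.0 MN·m/kg
  bronze: M = 13.4 MN·m/kg
The maximum is for maraging steel.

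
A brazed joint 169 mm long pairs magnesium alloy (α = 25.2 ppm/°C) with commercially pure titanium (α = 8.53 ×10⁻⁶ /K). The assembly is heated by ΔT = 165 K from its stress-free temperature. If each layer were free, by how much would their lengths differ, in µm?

Δα = |25.2 − 8.53|×10⁻⁶/K = 16.7×10⁻⁶/K.
ΔL_mismatch = Δα·L·ΔT = 16.7×10⁻⁶ × 169.0 mm × 165.0 K = 465 µm.

465 µm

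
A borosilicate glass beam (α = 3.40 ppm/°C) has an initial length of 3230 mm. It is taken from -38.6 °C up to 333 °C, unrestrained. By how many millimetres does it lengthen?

4.08 mm

ΔT = 333 − (-38.6) = 371.6 K.
ΔL = α·L₀·ΔT = 3.40×10⁻⁶ × 3230 mm × 371.6 K = 4.08 mm.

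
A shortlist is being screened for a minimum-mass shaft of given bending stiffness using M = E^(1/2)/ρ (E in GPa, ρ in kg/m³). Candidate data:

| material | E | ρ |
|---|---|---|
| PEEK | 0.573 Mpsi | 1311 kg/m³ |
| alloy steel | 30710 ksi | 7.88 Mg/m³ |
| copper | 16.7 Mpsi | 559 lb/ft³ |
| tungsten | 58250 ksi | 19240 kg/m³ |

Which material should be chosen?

After converting to SI:
  PEEK: E = 3.951 GPa, ρ = 1311 kg/m³
  alloy steel: E = 211.7 GPa, ρ = 7880 kg/m³
  copper: E = 115.1 GPa, ρ = 8954 kg/m³
  tungsten: E = 401.6 GPa, ρ = 19240 kg/m³
  alloy steel: M = 1.85×10⁻³
  PEEK: M = 1.52×10⁻³
  copper: M = 1.20×10⁻³
  tungsten: M = 1.04×10⁻³
Highest index: alloy steel.

alloy steel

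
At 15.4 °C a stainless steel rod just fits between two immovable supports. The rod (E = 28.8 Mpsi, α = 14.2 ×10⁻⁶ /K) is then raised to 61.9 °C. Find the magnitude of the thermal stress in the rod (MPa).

131 MPa

E = 28.8 Mpsi = 198.6 GPa.
ΔT = 46.50 K. Constrained thermal stress σ = E·α·ΔT = 198.6×10³ MPa × 14.2×10⁻⁶ × 46.50 = 131 MPa (compressive).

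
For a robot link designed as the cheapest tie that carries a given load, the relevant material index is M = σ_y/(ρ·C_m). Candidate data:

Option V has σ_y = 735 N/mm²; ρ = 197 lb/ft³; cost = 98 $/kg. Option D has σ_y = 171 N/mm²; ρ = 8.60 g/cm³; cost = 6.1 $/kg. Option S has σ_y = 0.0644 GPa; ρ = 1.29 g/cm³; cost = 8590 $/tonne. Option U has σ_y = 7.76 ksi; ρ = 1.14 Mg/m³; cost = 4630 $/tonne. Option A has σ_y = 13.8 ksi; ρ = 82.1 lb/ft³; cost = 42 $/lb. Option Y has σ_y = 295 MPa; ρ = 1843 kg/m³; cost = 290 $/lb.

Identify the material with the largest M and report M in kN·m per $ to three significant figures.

option U, M = 10.1 kN·m per $

After converting to SI:
  option V: σ_y = 735.0 MPa, ρ = 3156 kg/m³, cost = 98.00 $/kg
  option D: σ_y = 171.0 MPa, ρ = 8600 kg/m³, cost = 6.100 $/kg
  option S: σ_y = 64.40 MPa, ρ = 1290 kg/m³, cost = 8.590 $/kg
  option U: σ_y = 53.50 MPa, ρ = 1140 kg/m³, cost = 4.630 $/kg
  option A: σ_y = 95.15 MPa, ρ = 1315 kg/m³, cost = 92.59 $/kg
  option Y: σ_y = 295.0 MPa, ρ = 1843 kg/m³, cost = 639.3 $/kg
  option U: M = 10.1 kN·m per $
  option S: M = 5.81 kN·m per $
  option D: M = 3.26 kN·m per $
  option V: M = 2.38 kN·m per $
  option A: M = 0.781 kN·m per $
  option Y: M = 0.250 kN·m per $
Option U has the largest M.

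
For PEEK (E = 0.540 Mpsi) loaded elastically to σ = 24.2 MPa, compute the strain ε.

E = 0.540 Mpsi = 3.723 GPa = 3723 MPa.
ε = σ/E = 24.2 / 3723 = 6.50×10⁻³.

6.50×10⁻³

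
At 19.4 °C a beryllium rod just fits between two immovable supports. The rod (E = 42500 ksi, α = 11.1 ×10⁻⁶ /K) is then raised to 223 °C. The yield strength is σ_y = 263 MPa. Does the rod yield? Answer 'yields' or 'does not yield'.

E = 42500 ksi = 293.0 GPa.
ΔT = 203.6 K. Constrained thermal stress σ = E·α·ΔT = 293.0×10³ MPa × 11.1×10⁻⁶ × 203.6 = 662 MPa (compressive).
Compare to σ_y = 263 MPa: σ ≥ σ_y, so it yields.

yields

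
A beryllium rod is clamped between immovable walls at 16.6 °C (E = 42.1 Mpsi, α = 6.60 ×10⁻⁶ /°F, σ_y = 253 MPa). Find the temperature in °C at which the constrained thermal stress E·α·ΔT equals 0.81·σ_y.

E = 42.1 Mpsi = 290.3 GPa.
α = 6.60×10⁻⁶/°F × 9/5 = 11.9×10⁻⁶/K.
E·α·ΔT = 204.9 MPa ⇒ ΔT = 204.9 / (290.3×10³ × 11.9×10⁻⁶) = 59.43 K.
T = 16.6 + 59.43 = 76.03 °C.

76.0 °C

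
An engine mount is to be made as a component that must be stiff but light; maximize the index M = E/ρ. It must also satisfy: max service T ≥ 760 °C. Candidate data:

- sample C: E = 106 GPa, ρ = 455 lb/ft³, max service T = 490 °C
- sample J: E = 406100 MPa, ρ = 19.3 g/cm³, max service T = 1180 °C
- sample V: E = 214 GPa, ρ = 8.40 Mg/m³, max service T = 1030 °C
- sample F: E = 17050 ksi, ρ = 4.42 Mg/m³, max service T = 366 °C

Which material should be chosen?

sample V

Screen on constraints: max service T ≥ 760 °C. Survivors: sample J, sample V.
After converting to SI:
  sample J: E = 406.1 GPa, ρ = 19300 kg/m³
  sample V: E = 214.0 GPa, ρ = 8400 kg/m³
  sample V: M = 25.5 MN·m/kg
  sample J: M = 21.0 MN·m/kg
Sample V ranks first.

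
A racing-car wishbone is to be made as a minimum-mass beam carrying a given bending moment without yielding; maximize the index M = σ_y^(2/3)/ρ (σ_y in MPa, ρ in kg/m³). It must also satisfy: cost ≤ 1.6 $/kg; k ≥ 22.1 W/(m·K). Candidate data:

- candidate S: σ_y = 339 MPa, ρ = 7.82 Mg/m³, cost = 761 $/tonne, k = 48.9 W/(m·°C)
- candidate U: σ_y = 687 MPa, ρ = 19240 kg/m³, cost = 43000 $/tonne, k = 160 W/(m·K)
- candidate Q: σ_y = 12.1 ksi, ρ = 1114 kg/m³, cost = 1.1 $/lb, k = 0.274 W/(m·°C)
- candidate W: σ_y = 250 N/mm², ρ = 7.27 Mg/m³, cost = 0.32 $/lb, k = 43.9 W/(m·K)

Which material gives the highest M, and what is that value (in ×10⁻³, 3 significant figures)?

candidate S, M = 6.22×10⁻³

Screen on constraints: cost ≤ 1.6 $/kg; k ≥ 22.1 W/(m·K). Survivors: candidate S, candidate W.
Convert each candidate to consistent units, then evaluate M:
  candidate S: σ_y = 339.0 MPa, ρ = 7820 kg/m³
  candidate W: σ_y = 250.0 MPa, ρ = 7270 kg/m³
  candidate S: M = 6.22×10⁻³
  candidate W: M = 5.46×10⁻³
Highest index: candidate S.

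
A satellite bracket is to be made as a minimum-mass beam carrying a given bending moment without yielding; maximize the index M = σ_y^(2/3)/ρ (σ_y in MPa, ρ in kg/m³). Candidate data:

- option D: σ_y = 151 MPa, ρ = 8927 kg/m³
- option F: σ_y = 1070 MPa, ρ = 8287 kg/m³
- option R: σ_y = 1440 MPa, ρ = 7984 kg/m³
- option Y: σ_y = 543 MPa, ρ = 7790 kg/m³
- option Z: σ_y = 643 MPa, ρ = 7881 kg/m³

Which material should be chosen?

Evaluate M for each candidate:
  option R: M = 16.0×10⁻³
  option F: M = 12.6×10⁻³
  option Z: M = 9.45×10⁻³
  option Y: M = 8.54×10⁻³
  option D: M = 3.18×10⁻³
Option R ranks first.

option R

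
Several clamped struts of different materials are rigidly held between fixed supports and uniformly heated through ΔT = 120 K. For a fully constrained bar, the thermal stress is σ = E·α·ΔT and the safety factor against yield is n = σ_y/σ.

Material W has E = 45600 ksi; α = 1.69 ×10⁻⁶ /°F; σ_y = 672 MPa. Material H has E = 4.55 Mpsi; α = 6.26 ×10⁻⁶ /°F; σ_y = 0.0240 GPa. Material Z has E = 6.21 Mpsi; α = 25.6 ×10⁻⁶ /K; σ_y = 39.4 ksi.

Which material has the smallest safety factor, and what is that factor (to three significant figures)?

Converting E to GPa, α to ×10⁻⁶/K, σ_y to MPa, then σ and n for each:
  material W: E = 314.4, α = 3.04, σ_y = 672.0 → σ = 115 MPa, n = 5.86
  material H: E = 31.37, α = 11.3, σ_y = 24.00 → σ = 42.4 MPa, n = 0.566
  material Z: E = 42.82, α = 25.6, σ_y = 271.7 → σ = 132 MPa, n = 2.07
Smallest n: material H with n = 0.566.

material H, n = 0.566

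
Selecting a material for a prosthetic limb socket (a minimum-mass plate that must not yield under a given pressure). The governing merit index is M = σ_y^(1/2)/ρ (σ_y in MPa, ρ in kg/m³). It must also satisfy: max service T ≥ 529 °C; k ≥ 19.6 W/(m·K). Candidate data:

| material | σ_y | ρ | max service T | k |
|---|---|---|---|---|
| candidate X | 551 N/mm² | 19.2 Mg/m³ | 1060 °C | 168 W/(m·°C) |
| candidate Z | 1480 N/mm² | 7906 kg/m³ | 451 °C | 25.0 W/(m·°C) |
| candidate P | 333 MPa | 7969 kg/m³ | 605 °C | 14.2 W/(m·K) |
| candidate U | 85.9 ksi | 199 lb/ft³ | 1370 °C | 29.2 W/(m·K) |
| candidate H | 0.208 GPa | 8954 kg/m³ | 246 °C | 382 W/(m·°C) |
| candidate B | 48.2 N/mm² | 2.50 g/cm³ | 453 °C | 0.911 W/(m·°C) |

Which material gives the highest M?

candidate U

Screen on constraints: max service T ≥ 529 °C; k ≥ 19.6 W/(m·K). Survivors: candidate X, candidate U.
Normalizing units and computing the index:
  candidate X: σ_y = 551.0 MPa, ρ = 19200 kg/m³
  candidate U: σ_y = 592.3 MPa, ρ = 3188 kg/m³
  candidate U: M = 7.63×10⁻³
  candidate X: M = 1.22×10⁻³
Highest index: candidate U.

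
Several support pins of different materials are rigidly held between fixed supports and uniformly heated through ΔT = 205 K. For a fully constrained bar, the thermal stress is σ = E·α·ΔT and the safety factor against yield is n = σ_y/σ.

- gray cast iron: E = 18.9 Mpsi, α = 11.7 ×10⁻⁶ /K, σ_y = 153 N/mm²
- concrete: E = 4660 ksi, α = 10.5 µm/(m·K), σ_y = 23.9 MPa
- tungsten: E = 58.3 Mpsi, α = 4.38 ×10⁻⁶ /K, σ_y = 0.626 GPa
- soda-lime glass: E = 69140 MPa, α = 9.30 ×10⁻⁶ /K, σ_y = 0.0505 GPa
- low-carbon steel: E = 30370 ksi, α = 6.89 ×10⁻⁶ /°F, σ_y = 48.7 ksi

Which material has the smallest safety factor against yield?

Converting E to GPa, α to ×10⁻⁶/K, σ_y to MPa, then σ and n for each:
  gray cast iron: E = 130.3, α = 11.7, σ_y = 153.0 → σ = 313 MPa, n = 0.490
  concrete: E = 32.13, α = 10.5, σ_y = 23.90 → σ = 69.2 MPa, n = 0.346
  tungsten: E = 402.0, α = 4.38, σ_y = 626.0 → σ = 361 MPa, n = 1.73
  soda-lime glass: E = 69.14, α = 9.30, σ_y = 50.50 → σ = 132 MPa, n = 0.383
  low-carbon steel: E = 209.4, α = 12.4, σ_y = 335.8 → σ = 532 MPa, n = 0.631
Concrete has the lowest safety factor, n = 0.346.

concrete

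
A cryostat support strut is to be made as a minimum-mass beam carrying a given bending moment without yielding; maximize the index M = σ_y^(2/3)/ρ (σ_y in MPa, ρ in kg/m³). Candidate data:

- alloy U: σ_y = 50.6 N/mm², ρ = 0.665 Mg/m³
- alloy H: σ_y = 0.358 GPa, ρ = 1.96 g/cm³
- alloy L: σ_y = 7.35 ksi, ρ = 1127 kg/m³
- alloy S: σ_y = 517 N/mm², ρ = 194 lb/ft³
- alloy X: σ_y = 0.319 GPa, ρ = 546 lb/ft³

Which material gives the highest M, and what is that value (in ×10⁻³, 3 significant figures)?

alloy H, M = 25.7×10⁻³

In SI units:
  alloy U: σ_y = 50.60 MPa, ρ = 665.0 kg/m³
  alloy H: σ_y = 358.0 MPa, ρ = 1960 kg/m³
  alloy L: σ_y = 50.68 MPa, ρ = 1127 kg/m³
  alloy S: σ_y = 517.0 MPa, ρ = 3108 kg/m³
  alloy X: σ_y = 319.0 MPa, ρ = 8746 kg/m³
  alloy H: M = 25.7×10⁻³
  alloy S: M = 20.7×10⁻³
  alloy U: M = 20.6×10⁻³
  alloy L: M = 12.2×10⁻³
  alloy X: M = 5.34×10⁻³
The maximum is for alloy H.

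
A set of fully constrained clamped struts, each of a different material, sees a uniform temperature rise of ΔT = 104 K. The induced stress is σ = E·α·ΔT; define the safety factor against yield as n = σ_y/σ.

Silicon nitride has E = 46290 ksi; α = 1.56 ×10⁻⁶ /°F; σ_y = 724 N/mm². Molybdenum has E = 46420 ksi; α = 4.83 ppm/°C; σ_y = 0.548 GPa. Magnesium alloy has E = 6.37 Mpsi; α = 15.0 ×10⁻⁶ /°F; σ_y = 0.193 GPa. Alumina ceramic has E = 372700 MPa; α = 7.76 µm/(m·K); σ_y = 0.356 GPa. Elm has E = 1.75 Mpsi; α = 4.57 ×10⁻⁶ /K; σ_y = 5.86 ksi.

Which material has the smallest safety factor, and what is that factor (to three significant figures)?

Converting E to GPa, α to ×10⁻⁶/K, σ_y to MPa, then σ and n for each:
  silicon nitride: E = 319.2, α = 2.81, σ_y = 724.0 → σ = 93.2 MPa, n = 7.77
  molybdenum: E = 320.1, α = 4.83, σ_y = 548.0 → σ = 161 MPa, n = 3.41
  magnesium alloy: E = 43.92, α = 27.0, σ_y = 193.0 → σ = 123 MPa, n = 1.56
  alumina ceramic: E = 372.7, α = 7.76, σ_y = 356.0 → σ = 301 MPa, n = 1.18
  elm: E = 12.07, α = 4.57, σ_y = 40.40 → σ = 5.73 MPa, n = 7.05
Alumina ceramic has the lowest safety factor, n = 1.18.

alumina ceramic, n = 1.18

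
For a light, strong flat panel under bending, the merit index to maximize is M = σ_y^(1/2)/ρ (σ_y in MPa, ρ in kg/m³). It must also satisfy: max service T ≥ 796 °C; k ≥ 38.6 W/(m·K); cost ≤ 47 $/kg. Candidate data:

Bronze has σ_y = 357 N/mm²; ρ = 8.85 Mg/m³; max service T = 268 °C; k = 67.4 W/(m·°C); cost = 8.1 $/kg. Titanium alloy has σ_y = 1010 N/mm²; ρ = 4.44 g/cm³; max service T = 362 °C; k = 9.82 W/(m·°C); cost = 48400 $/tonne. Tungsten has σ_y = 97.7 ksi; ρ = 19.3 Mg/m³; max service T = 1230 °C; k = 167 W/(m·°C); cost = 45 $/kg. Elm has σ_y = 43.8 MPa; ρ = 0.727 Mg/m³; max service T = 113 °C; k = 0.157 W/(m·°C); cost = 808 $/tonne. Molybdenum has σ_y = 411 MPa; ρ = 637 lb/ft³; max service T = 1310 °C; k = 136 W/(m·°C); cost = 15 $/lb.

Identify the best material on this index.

Screen on constraints: max service T ≥ 796 °C; k ≥ 38.6 W/(m·K); cost ≤ 47 $/kg. Survivors: tungsten, molybdenum.
Normalizing units and computing the index:
  tungsten: σ_y = 673.6 MPa, ρ = 19300 kg/m³
  molybdenum: σ_y = 411.0 MPa, ρ = 10200 kg/m³
  molybdenum: M = 1.99×10⁻³
  tungsten: M = 1.34×10⁻³
Molybdenum has the largest M.

molybdenum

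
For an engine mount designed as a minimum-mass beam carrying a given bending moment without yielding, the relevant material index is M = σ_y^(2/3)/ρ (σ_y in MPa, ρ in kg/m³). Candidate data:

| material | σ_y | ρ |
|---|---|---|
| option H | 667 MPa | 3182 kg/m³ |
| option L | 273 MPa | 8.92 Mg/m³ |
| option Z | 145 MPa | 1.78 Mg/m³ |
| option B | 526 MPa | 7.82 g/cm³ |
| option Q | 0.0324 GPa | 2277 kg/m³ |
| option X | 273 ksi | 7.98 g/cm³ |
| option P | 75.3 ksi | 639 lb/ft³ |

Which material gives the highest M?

After converting to SI:
  option H: σ_y = 667.0 MPa, ρ = 3182 kg/m³
  option L: σ_y = 273.0 MPa, ρ = 8920 kg/m³
  option Z: σ_y = 145.0 MPa, ρ = 1780 kg/m³
  option B: σ_y = 526.0 MPa, ρ = 7820 kg/m³
  option Q: σ_y = 32.40 MPa, ρ = 2277 kg/m³
  option X: σ_y = 1882 MPa, ρ = 7980 kg/m³
  option P: σ_y = 519.2 MPa, ρ = 10240 kg/m³
  option H: M = 24.0×10⁻³
  option X: M = 19.1×10⁻³
  option Z: M = 15.5×10⁻³
  option B: M = 8.33×10⁻³
  option P: M = 6.31×10⁻³
  option L: M = 4.72×10⁻³
  option Q: M = 4.46×10⁻³
The maximum is for option H.

option H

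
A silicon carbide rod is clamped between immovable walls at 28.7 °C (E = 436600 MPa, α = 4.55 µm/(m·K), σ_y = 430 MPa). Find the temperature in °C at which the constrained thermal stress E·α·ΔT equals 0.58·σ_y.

E = 436600 MPa = 436.6 GPa.
E·α·ΔT = 249.4 MPa ⇒ ΔT = 249.4 / (436.6×10³ × 4.55×10⁻⁶) = 125.5 K.
T = 28.7 + 125.5 = 154.2 °C.

154 °C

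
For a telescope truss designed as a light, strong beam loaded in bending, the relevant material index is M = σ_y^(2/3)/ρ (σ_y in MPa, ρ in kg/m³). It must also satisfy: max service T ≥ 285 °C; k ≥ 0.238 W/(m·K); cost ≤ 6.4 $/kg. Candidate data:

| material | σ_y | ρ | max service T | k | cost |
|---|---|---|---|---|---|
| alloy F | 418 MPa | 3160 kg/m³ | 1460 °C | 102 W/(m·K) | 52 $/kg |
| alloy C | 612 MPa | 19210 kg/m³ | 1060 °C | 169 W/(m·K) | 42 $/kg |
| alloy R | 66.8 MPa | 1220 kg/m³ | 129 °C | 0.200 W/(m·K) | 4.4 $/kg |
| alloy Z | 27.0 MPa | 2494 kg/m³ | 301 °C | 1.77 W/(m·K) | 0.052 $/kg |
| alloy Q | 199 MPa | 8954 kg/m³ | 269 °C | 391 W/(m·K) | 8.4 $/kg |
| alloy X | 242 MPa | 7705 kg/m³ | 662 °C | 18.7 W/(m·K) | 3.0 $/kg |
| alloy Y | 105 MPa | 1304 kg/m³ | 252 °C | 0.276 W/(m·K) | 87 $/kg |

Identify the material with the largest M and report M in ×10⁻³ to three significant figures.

alloy X, M = 5.04×10⁻³

Screen on constraints: max service T ≥ 285 °C; k ≥ 0.238 W/(m·K); cost ≤ 6.4 $/kg. Survivors: alloy Z, alloy X.
Evaluate M for each candidate:
  alloy X: M = 5.04×10⁻³
  alloy Z: M = 3.61×10⁻³
Highest index: alloy X.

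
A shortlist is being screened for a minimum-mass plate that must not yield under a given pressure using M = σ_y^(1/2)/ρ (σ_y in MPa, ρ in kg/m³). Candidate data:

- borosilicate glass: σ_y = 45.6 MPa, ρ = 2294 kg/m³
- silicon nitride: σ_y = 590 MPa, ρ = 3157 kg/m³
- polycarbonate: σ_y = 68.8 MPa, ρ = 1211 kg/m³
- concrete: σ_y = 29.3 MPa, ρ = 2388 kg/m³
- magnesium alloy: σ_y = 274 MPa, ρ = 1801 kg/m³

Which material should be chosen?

magnesium alloy

Per-candidate index values:
  magnesium alloy: M = 9.19×10⁻³
  silicon nitride: M = 7.69×10⁻³
  polycarbonate: M = 6.85×10⁻³
  borosilicate glass: M = 2.94×10⁻³
  concrete: M = 2.27×10⁻³
The maximum is for magnesium alloy.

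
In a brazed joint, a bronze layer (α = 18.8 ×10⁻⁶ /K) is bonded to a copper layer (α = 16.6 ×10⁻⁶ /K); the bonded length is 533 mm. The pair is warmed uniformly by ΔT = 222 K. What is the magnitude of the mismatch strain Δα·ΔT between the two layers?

4.88×10⁻⁴

Δα = |18.8 − 16.6|×10⁻⁶/K = 2.20×10⁻⁶/K.
Mismatch strain = Δα·ΔT = 2.20×10⁻⁶ × 222.0 = 4.88×10⁻⁴.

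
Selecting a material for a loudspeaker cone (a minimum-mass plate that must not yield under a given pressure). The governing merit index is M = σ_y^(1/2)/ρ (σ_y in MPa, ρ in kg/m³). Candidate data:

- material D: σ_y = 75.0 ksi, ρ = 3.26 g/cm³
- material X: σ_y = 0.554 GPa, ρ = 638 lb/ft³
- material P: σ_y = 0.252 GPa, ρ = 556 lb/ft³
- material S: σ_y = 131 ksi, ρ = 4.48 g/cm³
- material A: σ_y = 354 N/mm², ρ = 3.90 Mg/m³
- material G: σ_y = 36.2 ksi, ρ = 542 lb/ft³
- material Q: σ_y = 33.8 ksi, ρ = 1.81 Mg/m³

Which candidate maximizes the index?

material Q

After converting to SI:
  material D: σ_y = 517.1 MPa, ρ = 3260 kg/m³
  material X: σ_y = 554.0 MPa, ρ = 10220 kg/m³
  material P: σ_y = 252.0 MPa, ρ = 8906 kg/m³
  material S: σ_y = 903.2 MPa, ρ = 4480 kg/m³
  material A: σ_y = 354.0 MPa, ρ = 3900 kg/m³
  material G: σ_y = 249.6 MPa, ρ = 8682 kg/m³
  material Q: σ_y = 233.0 MPa, ρ = 1810 kg/m³
  material Q: M = 8.43×10⁻³
  material D: M = 6.98×10⁻³
  material S: M = 6.71×10⁻³
  material A: M = 4.82×10⁻³
  material X: M = 2.30×10⁻³
  material G: M = 1.82×10⁻³
  material P: M = 1.78×10⁻³
Material Q has the largest M.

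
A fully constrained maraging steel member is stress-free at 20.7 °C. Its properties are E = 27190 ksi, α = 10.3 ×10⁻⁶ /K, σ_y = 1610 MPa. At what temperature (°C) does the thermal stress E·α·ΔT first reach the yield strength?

E = 27190 ksi = 187.5 GPa.
E·α·ΔT = 1610 MPa ⇒ ΔT = 1610 / (187.5×10³ × 10.3×10⁻⁶) = 833.8 K.
T = 20.7 + 833.8 = 854.5 °C.

854 °C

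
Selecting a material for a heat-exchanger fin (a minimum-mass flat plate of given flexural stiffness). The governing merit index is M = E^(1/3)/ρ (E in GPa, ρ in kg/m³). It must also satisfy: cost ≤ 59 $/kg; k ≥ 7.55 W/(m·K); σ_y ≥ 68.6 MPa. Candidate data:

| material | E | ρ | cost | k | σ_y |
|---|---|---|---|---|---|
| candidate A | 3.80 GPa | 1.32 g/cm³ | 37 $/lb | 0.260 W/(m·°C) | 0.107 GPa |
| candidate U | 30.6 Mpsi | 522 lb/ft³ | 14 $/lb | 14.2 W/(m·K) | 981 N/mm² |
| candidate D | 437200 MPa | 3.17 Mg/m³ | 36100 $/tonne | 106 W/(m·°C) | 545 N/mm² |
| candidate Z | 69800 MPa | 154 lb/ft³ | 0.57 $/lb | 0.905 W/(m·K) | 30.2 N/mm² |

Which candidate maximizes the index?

candidate D

Screen on constraints: cost ≤ 59 $/kg; k ≥ 7.55 W/(m·K); σ_y ≥ 68.6 MPa. Survivors: candidate U, candidate D.
In SI units:
  candidate U: E = 211.0 GPa, ρ = 8362 kg/m³
  candidate D: E = 437.2 GPa, ρ = 3170 kg/m³
  candidate D: M = 2.39×10⁻³
  candidate U: M = 0.712×10⁻³
Highest index: candidate D.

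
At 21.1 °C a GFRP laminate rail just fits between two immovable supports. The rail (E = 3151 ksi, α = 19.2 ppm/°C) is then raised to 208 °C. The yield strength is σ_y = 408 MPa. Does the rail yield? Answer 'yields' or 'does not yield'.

does not yield

E = 3151 ksi = 21.73 GPa.
ΔT = 186.9 K. Constrained thermal stress σ = E·α·ΔT = 21.73×10³ MPa × 19.2×10⁻⁶ × 186.9 = 78.0 MPa (compressive).
Compare to σ_y = 408 MPa: σ < σ_y, so it does not yield.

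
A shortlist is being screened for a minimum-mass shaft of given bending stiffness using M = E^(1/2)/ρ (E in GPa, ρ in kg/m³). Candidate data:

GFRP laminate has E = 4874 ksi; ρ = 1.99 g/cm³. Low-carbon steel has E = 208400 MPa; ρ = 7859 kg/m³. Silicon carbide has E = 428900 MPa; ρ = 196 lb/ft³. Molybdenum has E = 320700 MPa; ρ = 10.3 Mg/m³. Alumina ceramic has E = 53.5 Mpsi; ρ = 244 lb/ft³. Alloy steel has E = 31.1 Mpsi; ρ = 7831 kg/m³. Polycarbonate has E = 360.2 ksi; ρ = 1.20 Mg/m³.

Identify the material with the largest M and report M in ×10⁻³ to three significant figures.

silicon carbide, M = 6.60×10⁻³

Putting every candidate on a common basis:
  GFRP laminate: E = 33.61 GPa, ρ = 1990 kg/m³
  low-carbon steel: E = 208.4 GPa, ρ = 7859 kg/m³
  silicon carbide: E = 428.9 GPa, ρ = 3140 kg/m³
  molybdenum: E = 320.7 GPa, ρ = 10300 kg/m³
  alumina ceramic: E = 368.9 GPa, ρ = 3909 kg/m³
  alloy steel: E = 214.4 GPa, ρ = 7831 kg/m³
  polycarbonate: E = 2.483 GPa, ρ = 1200 kg/m³
  silicon carbide: M = 6.60×10⁻³
  alumina ceramic: M = 4.91×10⁻³
  GFRP laminate: M = 2.91×10⁻³
  alloy steel: M = 1.87×10⁻³
  low-carbon steel: M = 1.84×10⁻³
  molybdenum: M = 1.74×10⁻³
  polycarbonate: M = 1.31×10⁻³
Silicon carbide has the largest M.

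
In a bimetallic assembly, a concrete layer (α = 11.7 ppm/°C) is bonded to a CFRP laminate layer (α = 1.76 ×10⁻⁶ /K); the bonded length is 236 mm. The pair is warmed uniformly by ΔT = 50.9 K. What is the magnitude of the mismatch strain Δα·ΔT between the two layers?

5.06×10⁻⁴

Δα = |11.7 − 1.76|×10⁻⁶/K = 9.94×10⁻⁶/K.
Mismatch strain = Δα·ΔT = 9.94×10⁻⁶ × 50.9 = 5.06×10⁻⁴.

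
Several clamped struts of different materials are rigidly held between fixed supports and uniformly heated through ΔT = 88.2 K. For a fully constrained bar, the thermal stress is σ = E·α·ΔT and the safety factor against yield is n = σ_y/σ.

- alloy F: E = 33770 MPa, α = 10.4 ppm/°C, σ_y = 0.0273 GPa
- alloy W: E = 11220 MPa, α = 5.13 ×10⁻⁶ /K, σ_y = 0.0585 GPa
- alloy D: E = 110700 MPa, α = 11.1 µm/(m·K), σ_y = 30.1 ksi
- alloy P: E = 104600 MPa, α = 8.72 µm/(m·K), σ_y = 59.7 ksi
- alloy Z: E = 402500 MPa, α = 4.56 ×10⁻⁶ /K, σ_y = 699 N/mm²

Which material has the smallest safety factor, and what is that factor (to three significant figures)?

In consistent units (E in GPa, α in ×10⁻⁶/K, σ_y in MPa):
  alloy F: E = 33.77, α = 10.4, σ_y = 27.30 → σ = 31.0 MPa, n = 0.881
  alloy W: E = 11.22, α = 5.13, σ_y = 58.50 → σ = 5.08 MPa, n = 11.5
  alloy D: E = 110.7, α = 11.1, σ_y = 207.5 → σ = 108 MPa, n = 1.91
  alloy P: E = 104.6, α = 8.72, σ_y = 411.6 → σ = 80.4 MPa, n = 5.12
  alloy Z: E = 402.5, α = 4.56, σ_y = 699.0 → σ = 162 MPa, n = 4.32
The minimum is alloy F at n = 0.881.

alloy F, n = 0.881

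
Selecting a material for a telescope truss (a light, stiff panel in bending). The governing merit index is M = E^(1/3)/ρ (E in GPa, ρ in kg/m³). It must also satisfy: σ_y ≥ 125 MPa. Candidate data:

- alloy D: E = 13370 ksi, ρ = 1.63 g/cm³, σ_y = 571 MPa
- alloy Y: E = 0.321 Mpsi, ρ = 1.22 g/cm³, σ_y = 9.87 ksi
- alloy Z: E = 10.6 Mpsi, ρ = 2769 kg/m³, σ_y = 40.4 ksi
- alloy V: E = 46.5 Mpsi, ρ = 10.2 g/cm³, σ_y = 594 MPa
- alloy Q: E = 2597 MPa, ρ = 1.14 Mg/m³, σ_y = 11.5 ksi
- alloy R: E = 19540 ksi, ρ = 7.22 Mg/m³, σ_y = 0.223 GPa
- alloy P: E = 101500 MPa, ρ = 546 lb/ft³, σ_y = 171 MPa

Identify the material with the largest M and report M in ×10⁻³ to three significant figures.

Screen on constraints: σ_y ≥ 125 MPa. Survivors: alloy D, alloy Z, alloy V, alloy R, alloy P.
Normalizing units and computing the index:
  alloy D: E = 92.18 GPa, ρ = 1630 kg/m³
  alloy Z: E = 73.08 GPa, ρ = 2769 kg/m³
  alloy V: E = 320.6 GPa, ρ = 10200 kg/m³
  alloy R: E = 134.7 GPa, ρ = 7220 kg/m³
  alloy P: E = 101.5 GPa, ρ = 8746 kg/m³
  alloy D: M = 2.77×10⁻³
  alloy Z: M = 1.51×10⁻³
  alloy R: M = 0.710×10⁻³
  alloy V: M = 0.671×10⁻³
  alloy P: M = 0.533×10⁻³
The maximum is for alloy D.

alloy D, M = 2.77×10⁻³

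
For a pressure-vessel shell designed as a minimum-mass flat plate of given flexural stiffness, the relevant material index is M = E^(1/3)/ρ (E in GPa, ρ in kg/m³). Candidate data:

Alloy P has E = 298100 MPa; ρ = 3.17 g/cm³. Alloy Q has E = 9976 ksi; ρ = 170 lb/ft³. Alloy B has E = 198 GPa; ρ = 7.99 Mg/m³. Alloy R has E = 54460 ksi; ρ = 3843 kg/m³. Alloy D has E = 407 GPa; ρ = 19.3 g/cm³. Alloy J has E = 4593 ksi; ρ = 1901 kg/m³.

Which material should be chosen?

Normalizing units and computing the index:
  alloy P: E = 298.1 GPa, ρ = 3170 kg/m³
  alloy Q: E = 68.78 GPa, ρ = 2723 kg/m³
  alloy B: E = 198.0 GPa, ρ = 7990 kg/m³
  alloy R: E = 375.5 GPa, ρ = 3843 kg/m³
  alloy D: E = 407.0 GPa, ρ = 19300 kg/m³
  alloy J: E = 31.67 GPa, ρ = 1901 kg/m³
  alloy P: M = 2.11×10⁻³
  alloy R: M = 1.88×10⁻³
  alloy J: M = 1.66×10⁻³
  alloy Q: M = 1.50×10⁻³
  alloy B: M = 0.729×10⁻³
  alloy D: M = 0.384×10⁻³
Alloy P has the largest M.

alloy P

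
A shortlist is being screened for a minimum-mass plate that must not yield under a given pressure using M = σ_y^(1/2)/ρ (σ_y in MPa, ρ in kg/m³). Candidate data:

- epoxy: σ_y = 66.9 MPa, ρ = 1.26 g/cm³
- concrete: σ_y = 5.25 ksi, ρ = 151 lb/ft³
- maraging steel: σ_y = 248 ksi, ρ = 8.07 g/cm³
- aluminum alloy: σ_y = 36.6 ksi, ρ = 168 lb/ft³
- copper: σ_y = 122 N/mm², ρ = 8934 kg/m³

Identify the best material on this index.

Normalizing units and computing the index:
  epoxy: σ_y = 66.90 MPa, ρ = 1260 kg/m³
  concrete: σ_y = 36.20 MPa, ρ = 2419 kg/m³
  maraging steel: σ_y = 1710 MPa, ρ = 8070 kg/m³
  aluminum alloy: σ_y = 252.3 MPa, ρ = 2691 kg/m³
  copper: σ_y = 122.0 MPa, ρ = 8934 kg/m³
  epoxy: M = 6.49×10⁻³
  aluminum alloy: M = 5.90×10⁻³
  maraging steel: M = 5.12×10⁻³
  concrete: M = 2.49×10⁻³
  copper: M = 1.24×10⁻³
Highest index: epoxy.

epoxy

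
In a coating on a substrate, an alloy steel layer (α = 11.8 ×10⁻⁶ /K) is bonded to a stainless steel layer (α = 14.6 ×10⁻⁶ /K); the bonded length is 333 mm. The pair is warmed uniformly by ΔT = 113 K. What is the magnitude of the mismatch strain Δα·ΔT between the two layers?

Δα = |11.8 − 14.6|×10⁻⁶/K = 2.80×10⁻⁶/K.
Mismatch strain = Δα·ΔT = 2.80×10⁻⁶ × 113.0 = 3.16×10⁻⁴.

3.16×10⁻⁴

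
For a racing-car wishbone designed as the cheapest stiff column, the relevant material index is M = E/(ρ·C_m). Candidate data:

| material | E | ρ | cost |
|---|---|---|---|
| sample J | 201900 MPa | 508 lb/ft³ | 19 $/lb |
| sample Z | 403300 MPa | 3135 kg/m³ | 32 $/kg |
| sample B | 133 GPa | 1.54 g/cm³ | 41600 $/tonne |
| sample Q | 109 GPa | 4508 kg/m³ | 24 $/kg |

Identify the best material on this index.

sample Z

Convert each candidate to consistent units, then evaluate M:
  sample J: E = 201.9 GPa, ρ = 8137 kg/m³, cost = 41.89 $/kg
  sample Z: E = 403.3 GPa, ρ = 3135 kg/m³, cost = 32.00 $/kg
  sample B: E = 133.0 GPa, ρ = 1540 kg/m³, cost = 41.60 $/kg
  sample Q: E = 109.0 GPa, ρ = 4508 kg/m³, cost = 24.00 $/kg
  sample Z: M = 4.02 MN·m per $
  sample B: M = 2.08 MN·m per $
  sample Q: M = 1.01 MN·m per $
  sample J: M = 0.592 MN·m per $
Sample Z has the largest M.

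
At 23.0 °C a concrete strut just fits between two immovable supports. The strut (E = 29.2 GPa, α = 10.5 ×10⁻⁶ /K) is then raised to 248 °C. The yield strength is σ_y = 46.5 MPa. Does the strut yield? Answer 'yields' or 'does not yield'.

yields

ΔT = 225.0 K. Constrained thermal stress σ = E·α·ΔT = 29.20×10³ MPa × 10.5×10⁻⁶ × 225.0 = 69.0 MPa (compressive).
Compare to σ_y = 46.5 MPa: σ ≥ σ_y, so it yields.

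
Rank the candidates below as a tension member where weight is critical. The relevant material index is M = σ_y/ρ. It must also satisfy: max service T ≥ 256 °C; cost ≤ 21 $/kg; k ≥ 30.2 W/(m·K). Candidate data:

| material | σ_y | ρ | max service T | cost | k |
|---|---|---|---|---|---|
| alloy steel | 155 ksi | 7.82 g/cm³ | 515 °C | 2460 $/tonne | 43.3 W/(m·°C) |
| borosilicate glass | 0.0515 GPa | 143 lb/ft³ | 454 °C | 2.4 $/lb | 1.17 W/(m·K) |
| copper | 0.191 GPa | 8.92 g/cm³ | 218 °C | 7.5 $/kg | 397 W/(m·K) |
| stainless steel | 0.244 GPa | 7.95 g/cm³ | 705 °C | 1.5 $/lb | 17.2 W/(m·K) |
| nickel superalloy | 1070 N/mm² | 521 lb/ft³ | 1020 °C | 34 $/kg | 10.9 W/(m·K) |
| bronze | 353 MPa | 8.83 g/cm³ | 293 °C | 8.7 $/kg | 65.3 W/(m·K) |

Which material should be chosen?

alloy steel

Screen on constraints: max service T ≥ 256 °C; cost ≤ 21 $/kg; k ≥ 30.2 W/(m·K). Survivors: alloy steel, bronze.
Putting every candidate on a common basis:
  alloy steel: σ_y = 1069 MPa, ρ = 7820 kg/m³
  bronze: σ_y = 353.0 MPa, ρ = 8830 kg/m³
  alloy steel: M = 137 kN·m/kg
  bronze: M = 40.0 kN·m/kg
Highest index: alloy steel.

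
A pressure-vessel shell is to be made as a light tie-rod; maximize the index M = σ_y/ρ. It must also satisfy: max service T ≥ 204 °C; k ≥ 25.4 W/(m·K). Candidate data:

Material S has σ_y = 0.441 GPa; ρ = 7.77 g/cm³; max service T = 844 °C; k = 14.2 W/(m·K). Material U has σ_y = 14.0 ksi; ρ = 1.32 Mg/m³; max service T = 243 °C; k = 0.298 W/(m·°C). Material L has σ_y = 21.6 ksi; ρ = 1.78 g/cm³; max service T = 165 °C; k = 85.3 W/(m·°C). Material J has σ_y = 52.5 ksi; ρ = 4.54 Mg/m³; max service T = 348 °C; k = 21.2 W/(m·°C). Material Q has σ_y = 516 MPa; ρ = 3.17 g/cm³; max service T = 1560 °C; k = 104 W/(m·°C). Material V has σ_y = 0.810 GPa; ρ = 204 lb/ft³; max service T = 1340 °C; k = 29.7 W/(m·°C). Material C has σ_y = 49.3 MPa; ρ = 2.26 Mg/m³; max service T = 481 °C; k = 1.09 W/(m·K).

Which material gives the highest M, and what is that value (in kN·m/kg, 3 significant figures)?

material V, M = 248 kN·m/kg

Screen on constraints: max service T ≥ 204 °C; k ≥ 25.4 W/(m·K). Survivors: material Q, material V.
Normalizing units and computing the index:
  material Q: σ_y = 516.0 MPa, ρ = 3170 kg/m³
  material V: σ_y = 810.0 MPa, ρ = 3268 kg/m³
  material V: M = 248 kN·m/kg
  material Q: M = 163 kN·m/kg
Material V ranks first.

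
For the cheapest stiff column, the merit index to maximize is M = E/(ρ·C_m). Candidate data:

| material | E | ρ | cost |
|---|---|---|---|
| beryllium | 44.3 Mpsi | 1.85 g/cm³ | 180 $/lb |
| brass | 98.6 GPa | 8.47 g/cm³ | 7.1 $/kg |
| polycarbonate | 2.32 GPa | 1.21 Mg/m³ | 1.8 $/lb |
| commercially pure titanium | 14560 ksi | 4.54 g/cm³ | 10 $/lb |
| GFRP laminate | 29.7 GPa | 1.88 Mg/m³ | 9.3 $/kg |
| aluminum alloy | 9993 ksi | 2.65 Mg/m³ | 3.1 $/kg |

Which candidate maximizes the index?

aluminum alloy

Putting every candidate on a common basis:
  beryllium: E = 305.4 GPa, ρ = 1850 kg/m³, cost = 396.8 $/kg
  brass: E = 98.60 GPa, ρ = 8470 kg/m³, cost = 7.100 $/kg
  polycarbonate: E = 2.320 GPa, ρ = 1210 kg/m³, cost = 3.968 $/kg
  commercially pure titanium: E = 100.4 GPa, ρ = 4540 kg/m³, cost = 22.05 $/kg
  GFRP laminate: E = 29.70 GPa, ρ = 1880 kg/m³, cost = 9.300 $/kg
  aluminum alloy: E = 68.90 GPa, ρ = 2650 kg/m³, cost = 3.100 $/kg
  aluminum alloy: M = 8.39 MN·m per $
  GFRP laminate: M = 1.70 MN·m per $
  brass: M = 1.64 MN·m per $
  commercially pure titanium: M = 1.00 MN·m per $
  polycarbonate: M = 0.483 MN·m per $
  beryllium: M = 0.416 MN·m per $
Aluminum alloy ranks first.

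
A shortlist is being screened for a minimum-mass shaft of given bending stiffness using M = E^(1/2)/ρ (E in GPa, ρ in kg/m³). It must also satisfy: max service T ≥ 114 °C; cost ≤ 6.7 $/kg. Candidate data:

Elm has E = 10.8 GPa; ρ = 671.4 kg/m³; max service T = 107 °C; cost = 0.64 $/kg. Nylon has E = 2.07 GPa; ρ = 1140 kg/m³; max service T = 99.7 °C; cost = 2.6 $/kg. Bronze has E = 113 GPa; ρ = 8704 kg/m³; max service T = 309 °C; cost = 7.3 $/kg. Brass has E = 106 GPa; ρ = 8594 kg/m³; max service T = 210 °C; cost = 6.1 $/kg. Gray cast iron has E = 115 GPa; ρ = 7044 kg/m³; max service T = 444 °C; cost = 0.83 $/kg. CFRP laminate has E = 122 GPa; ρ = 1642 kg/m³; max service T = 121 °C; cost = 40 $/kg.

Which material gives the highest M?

Screen on constraints: max service T ≥ 114 °C; cost ≤ 6.7 $/kg. Survivors: brass, gray cast iron.
Computing M directly (units already consistent):
  gray cast iron: M = 1.52×10⁻³
  brass: M = 1.20×10⁻³
Highest index: gray cast iron.

gray cast iron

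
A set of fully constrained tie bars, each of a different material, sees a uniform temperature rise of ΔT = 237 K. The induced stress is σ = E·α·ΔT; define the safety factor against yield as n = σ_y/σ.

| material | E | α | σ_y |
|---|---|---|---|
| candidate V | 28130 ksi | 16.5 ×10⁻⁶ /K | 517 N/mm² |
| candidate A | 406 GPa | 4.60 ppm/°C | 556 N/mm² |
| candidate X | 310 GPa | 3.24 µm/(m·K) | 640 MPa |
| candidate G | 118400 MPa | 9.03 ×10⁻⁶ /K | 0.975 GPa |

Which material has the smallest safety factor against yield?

candidate V

Converting E to GPa, α to ×10⁻⁶/K, σ_y to MPa, then σ and n for each:
  candidate V: E = 193.9, α = 16.5, σ_y = 517.0 → σ = 758 MPa, n = 0.682
  candidate A: E = 406.0, α = 4.60, σ_y = 556.0 → σ = 443 MPa, n = 1.26
  candidate X: E = 310.0, α = 3.24, σ_y = 640.0 → σ = 238 MPa, n = 2.69
  candidate G: E = 118.4, α = 9.03, σ_y = 975.0 → σ = 253 MPa, n = 3.85
Smallest n: candidate V with n = 0.682.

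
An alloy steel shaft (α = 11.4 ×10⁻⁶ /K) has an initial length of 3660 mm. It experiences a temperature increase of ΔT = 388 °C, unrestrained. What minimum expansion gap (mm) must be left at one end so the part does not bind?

ΔL = α·L₀·ΔT = 11.4×10⁻⁶ × 3660 mm × 388.0 K = 16.2 mm.

16.2 mm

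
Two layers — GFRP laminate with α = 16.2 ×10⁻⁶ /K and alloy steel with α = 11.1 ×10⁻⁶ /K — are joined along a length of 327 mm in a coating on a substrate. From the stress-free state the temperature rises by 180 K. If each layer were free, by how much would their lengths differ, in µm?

300 µm

Δα = |16.2 − 11.1|×10⁻⁶/K = 5.10×10⁻⁶/K.
ΔL_mismatch = Δα·L·ΔT = 5.10×10⁻⁶ × 327.0 mm × 180.0 K = 300 µm.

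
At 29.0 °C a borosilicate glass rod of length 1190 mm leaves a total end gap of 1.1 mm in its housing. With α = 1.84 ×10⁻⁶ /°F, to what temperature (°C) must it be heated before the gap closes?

α = 1.84×10⁻⁶/°F × 9/5 = 3.31×10⁻⁶/K.
α·L₀·ΔT = 1.1 mm ⇒ ΔT = 1.1 / (3.31×10⁻⁶ × 1190.0) = 279.1 K.
T = 29.0 + 279.1 = 308.1 °C.

308 °C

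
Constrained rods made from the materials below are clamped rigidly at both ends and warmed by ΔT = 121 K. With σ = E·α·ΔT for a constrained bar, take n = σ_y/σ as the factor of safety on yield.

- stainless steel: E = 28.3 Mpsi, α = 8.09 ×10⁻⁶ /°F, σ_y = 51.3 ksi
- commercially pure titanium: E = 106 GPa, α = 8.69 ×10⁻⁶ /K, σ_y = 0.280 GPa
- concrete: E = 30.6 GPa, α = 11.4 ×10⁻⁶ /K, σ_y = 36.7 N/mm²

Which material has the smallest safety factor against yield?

concrete

In consistent units (E in GPa, α in ×10⁻⁶/K, σ_y in MPa):
  stainless steel: E = 195.1, α = 14.6, σ_y = 353.7 → σ = 344 MPa, n = 1.03
  commercially pure titanium: E = 106.0, α = 8.69, σ_y = 280.0 → σ = 111 MPa, n = 2.51
  concrete: E = 30.60, α = 11.4, σ_y = 36.70 → σ = 42.2 MPa, n = 0.869
Smallest n: concrete with n = 0.869.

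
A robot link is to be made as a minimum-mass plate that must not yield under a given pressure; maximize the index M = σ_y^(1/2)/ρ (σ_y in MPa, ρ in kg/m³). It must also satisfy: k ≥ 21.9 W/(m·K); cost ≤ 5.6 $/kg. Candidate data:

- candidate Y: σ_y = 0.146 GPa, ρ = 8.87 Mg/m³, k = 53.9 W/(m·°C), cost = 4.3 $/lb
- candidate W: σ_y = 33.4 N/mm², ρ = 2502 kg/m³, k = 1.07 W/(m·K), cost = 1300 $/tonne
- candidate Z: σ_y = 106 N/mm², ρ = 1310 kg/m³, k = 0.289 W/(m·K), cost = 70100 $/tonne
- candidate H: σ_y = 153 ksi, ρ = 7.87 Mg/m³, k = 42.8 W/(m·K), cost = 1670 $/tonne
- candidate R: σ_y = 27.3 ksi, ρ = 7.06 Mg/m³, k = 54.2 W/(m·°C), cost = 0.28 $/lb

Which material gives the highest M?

Screen on constraints: k ≥ 21.9 W/(m·K); cost ≤ 5.6 $/kg. Survivors: candidate H, candidate R.
Putting every candidate on a common basis:
  candidate H: σ_y = 1055 MPa, ρ = 7870 kg/m³
  candidate R: σ_y = 188.2 MPa, ρ = 7060 kg/m³
  candidate H: M = 4.13×10⁻³
  candidate R: M = 1.94×10⁻³
Candidate H has the largest M.

candidate H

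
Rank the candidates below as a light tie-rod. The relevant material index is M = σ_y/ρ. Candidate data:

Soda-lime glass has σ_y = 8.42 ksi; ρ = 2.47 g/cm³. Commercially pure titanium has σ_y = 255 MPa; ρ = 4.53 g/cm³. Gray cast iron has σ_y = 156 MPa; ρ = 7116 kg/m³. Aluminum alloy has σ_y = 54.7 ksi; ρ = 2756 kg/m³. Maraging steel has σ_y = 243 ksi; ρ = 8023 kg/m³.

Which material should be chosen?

maraging steel

In SI units:
  soda-lime glass: σ_y = 58.05 MPa, ρ = 2470 kg/m³
  commercially pure titanium: σ_y = 255.0 MPa, ρ = 4530 kg/m³
  gray cast iron: σ_y = 156.0 MPa, ρ = 7116 kg/m³
  aluminum alloy: σ_y = 377.1 MPa, ρ = 2756 kg/m³
  maraging steel: σ_y = 1675 MPa, ρ = 8023 kg/m³
  maraging steel: M = 209 kN·m/kg
  aluminum alloy: M = 137 kN·m/kg
  commercially pure titanium: M = 56.3 kN·m/kg
  soda-lime glass: M = 23.5 kN·m/kg
  gray cast iron: M = 21.9 kN·m/kg
The maximum is for maraging steel.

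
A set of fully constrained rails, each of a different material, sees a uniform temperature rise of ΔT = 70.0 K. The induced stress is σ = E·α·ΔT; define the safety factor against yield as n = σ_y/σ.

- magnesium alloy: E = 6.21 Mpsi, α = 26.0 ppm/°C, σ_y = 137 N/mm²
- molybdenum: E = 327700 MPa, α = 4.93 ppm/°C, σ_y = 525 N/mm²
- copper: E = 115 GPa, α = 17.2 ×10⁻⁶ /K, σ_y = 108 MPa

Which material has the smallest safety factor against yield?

copper

Converting E to GPa, α to ×10⁻⁶/K, σ_y to MPa, then σ and n for each:
  magnesium alloy: E = 42.82, α = 26.0, σ_y = 137.0 → σ = 77.9 MPa, n = 1.76
  molybdenum: E = 327.7, α = 4.93, σ_y = 525.0 → σ = 113 MPa, n = 4.64
  copper: E = 115.0, α = 17.2, σ_y = 108.0 → σ = 138 MPa, n = 0.780
Smallest n: copper with n = 0.780.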